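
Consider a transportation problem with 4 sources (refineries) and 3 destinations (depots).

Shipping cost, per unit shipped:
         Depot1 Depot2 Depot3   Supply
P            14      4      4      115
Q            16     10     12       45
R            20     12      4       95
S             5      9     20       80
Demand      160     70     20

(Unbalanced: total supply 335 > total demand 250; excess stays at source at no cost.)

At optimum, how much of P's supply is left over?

Minimum-cost shipments:
  P→Depot1: 45 × 14 = 630
  P→Depot2: 70 × 4 = 280
  Q→Depot1: 35 × 16 = 560
  R→Depot3: 20 × 4 = 80
  S→Depot1: 80 × 5 = 400
Total cost = 1950.
P ships 115 of its 115, leaving 0.

0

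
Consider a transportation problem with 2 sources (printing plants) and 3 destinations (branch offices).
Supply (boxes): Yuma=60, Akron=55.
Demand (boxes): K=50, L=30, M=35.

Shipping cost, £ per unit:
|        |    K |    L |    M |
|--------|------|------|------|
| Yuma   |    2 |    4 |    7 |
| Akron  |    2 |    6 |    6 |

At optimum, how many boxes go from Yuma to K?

Solving gives:
  Yuma–K: 30 × £2 = £60
  Yuma–L: 30 × £4 = £120
  Akron–K: 20 × £2 = £40
  Akron–M: 35 × £6 = £210
Total cost = £430.
So Yuma→K carries 30 boxes.

30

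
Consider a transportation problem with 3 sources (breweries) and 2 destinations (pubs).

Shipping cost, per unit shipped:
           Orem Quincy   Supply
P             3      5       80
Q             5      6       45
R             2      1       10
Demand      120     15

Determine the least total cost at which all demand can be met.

480

An optimal shipping plan:
  P to Orem: 80 × 3 = 240
  Q to Orem: 40 × 5 = 200
  Q to Quincy: 5 × 6 = 30
  R to Quincy: 10 × 1 = 10
Total = 240 + 200 + 30 + 10 = 480.
(Supply check: P ships 80; Q ships 45; R ships 10.)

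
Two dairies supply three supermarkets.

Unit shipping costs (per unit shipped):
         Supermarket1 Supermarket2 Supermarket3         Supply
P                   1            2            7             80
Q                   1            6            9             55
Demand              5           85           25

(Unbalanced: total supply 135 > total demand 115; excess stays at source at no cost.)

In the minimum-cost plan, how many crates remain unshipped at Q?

Minimum-cost shipments:
  P→Supermarket2: 80 × 2 = 160
  Q→Supermarket1: 5 × 1 = 5
  Q→Supermarket2: 5 × 6 = 30
  Q→Supermarket3: 25 × 9 = 225
Total cost = 420.
Q ships 35 of its 55, leaving 20.

20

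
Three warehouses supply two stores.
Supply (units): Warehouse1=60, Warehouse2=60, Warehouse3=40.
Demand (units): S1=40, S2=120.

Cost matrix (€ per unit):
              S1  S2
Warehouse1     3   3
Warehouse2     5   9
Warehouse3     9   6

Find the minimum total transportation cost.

800

A cheapest plan:
  Warehouse1 to S2: 60 × €3 = €180
  Warehouse2 to S1: 40 × €5 = €200
  Warehouse2 to S2: 20 × €9 = €180
  Warehouse3 to S2: 40 × €6 = €240
Total = 180 + 200 + 180 + 240 = €800.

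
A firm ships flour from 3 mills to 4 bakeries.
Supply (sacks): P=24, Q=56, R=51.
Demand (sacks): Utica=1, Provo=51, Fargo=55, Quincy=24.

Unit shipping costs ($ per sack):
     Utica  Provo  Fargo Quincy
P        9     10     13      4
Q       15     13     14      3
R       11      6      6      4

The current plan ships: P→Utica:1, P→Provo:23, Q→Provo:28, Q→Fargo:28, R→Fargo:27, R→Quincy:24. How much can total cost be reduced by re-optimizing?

Current plan cost = 1·9 + 23·10 + 28·13 + 28·14 + 27·6 + 24·4 = $1253.
Optimal plan:
  P to Utica: 1 × $9 = $9
  P to Provo: 23 × $10 = $230
  Q to Provo: 28 × $13 = $364
  Q to Fargo: 4 × $14 = $56
  Q to Quincy: 24 × $3 = $72
  R to Fargo: 51 × $6 = $306
Optimal cost = $1037.
Saving = 1253 − 1037 = $216.

216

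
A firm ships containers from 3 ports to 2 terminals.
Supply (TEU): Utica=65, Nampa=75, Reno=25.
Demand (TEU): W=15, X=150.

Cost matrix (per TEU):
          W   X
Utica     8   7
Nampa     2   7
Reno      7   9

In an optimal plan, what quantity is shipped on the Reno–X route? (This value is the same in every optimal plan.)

25

Solving gives:
  Utica to X: 65 TEU
  Nampa to W: 15 TEU
  Nampa to X: 60 TEU
  Reno to X: 25 TEU
Total cost = 1130.
So Reno→X carries 25 TEU.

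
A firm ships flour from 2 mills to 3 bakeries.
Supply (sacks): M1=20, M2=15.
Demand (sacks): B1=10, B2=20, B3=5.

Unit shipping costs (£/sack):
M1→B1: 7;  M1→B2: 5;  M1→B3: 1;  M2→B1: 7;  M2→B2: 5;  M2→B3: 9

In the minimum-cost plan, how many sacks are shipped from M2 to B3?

0

Solving gives:
  M1→B1: 10 × £7 = £70
  M1→B2: 5 × £5 = £25
  M1→B3: 5 × £1 = £5
  M2→B2: 15 × £5 = £75
Total cost = £175.
The route M2→B3 is not used.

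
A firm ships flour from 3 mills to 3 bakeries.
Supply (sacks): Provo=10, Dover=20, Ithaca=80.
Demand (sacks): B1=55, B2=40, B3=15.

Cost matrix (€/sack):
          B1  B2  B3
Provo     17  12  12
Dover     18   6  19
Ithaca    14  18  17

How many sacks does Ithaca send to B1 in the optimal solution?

Solving gives:
  Provo–B2: 10 × €12 = €120
  Dover–B2: 20 × €6 = €120
  Ithaca–B1: 55 × €14 = €770
  Ithaca–B2: 10 × €18 = €180
  Ithaca–B3: 15 × €17 = €255
Total cost = €1445.
So Ithaca→B1 carries 55 sacks.

55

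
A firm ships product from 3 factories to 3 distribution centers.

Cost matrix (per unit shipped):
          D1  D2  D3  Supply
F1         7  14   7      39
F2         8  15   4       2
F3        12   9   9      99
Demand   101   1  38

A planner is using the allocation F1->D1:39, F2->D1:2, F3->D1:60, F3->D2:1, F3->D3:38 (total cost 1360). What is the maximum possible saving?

Current plan cost = 39·7 + 2·8 + 60·12 + 1·9 + 38·9 = 1360.
Optimal plan:
  F1→D1: 39 × 7 = 273
  F2→D3: 2 × 4 = 8
  F3→D1: 62 × 12 = 744
  F3→D2: 1 × 9 = 9
  F3→D3: 36 × 9 = 324
Optimal cost = 1358.
Saving = 1360 − 1358 = 2.

2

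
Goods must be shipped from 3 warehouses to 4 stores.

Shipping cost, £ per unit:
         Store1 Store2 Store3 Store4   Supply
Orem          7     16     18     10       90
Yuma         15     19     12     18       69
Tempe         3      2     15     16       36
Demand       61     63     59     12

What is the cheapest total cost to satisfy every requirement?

Optimal allocation:
  Orem–Store1: 61 units
  Orem–Store2: 17 units
  Orem–Store4: 12 units
  Yuma–Store2: 10 units
  Yuma–Store3: 59 units
  Tempe–Store2: 36 units
Total cost = £1789.
(Supply check: Orem ships 90; Yuma ships 69; Tempe ships 36.)

1789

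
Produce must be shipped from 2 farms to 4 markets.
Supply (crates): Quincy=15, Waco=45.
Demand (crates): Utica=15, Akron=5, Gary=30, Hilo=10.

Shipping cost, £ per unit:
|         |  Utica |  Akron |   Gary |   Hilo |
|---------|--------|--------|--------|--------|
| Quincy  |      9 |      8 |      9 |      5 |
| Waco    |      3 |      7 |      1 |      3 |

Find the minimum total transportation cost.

One minimum-cost allocation:
  Quincy->Akron: 5 × £8 = £40
  Quincy->Hilo: 10 × £5 = £50
  Waco->Utica: 15 × £3 = £45
  Waco->Gary: 30 × £1 = £30
Total = 40 + 50 + 45 + 30 = £165.

165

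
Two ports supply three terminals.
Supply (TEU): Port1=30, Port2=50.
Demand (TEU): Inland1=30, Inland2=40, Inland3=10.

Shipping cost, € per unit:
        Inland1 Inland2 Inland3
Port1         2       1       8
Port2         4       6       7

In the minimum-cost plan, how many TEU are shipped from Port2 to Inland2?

The minimum-cost plan:
  Port1→Inland2: 30 × €1 = €30
  Port2→Inland1: 30 × €4 = €120
  Port2→Inland2: 10 × €6 = €60
  Port2→Inland3: 10 × €7 = €70
Total cost = €280.
So Port2→Inland2 carries 10 TEU.

10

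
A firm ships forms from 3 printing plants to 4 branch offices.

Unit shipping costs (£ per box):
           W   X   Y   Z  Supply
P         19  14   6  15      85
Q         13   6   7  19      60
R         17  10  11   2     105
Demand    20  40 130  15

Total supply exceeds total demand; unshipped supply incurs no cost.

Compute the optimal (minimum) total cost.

1535

A cheapest plan:
  P→Y: 85 boxes
  Q→W: 20 boxes
  Q→X: 40 boxes
  R→Y: 45 boxes
  R→Z: 15 boxes
Total cost = £1535.
(Supply check: P ships 85; Q ships 60; R ships 60.)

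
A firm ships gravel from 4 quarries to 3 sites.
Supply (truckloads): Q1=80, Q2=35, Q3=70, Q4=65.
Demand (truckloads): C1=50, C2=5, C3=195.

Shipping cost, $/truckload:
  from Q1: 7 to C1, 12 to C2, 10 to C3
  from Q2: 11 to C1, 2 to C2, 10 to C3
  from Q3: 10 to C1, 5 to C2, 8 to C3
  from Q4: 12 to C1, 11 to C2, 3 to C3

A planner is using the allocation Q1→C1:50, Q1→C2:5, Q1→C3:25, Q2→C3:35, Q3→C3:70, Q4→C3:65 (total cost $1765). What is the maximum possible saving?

50

Current plan cost = 50·7 + 5·12 + 25·10 + 35·10 + 70·8 + 65·3 = $1765.
Optimal plan:
  Q1→C1: 50 × $7 = $350
  Q1→C3: 30 × $10 = $300
  Q2→C2: 5 × $2 = $10
  Q2→C3: 30 × $10 = $300
  Q3→C3: 70 × $8 = $560
  Q4→C3: 65 × $3 = $195
Optimal cost = $1715.
Saving = 1765 − 1715 = $50.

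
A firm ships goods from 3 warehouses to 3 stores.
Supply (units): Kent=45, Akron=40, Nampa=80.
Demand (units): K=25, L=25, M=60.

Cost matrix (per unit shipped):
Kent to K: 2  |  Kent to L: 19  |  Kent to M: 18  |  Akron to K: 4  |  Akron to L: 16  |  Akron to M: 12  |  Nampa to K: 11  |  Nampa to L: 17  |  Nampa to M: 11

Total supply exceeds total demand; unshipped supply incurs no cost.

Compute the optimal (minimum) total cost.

1110

Optimal allocation:
  Kent->K: 25 × 2 = 50
  Akron->L: 25 × 16 = 400
  Nampa->M: 60 × 11 = 660
Total = 50 + 400 + 660 = 1110.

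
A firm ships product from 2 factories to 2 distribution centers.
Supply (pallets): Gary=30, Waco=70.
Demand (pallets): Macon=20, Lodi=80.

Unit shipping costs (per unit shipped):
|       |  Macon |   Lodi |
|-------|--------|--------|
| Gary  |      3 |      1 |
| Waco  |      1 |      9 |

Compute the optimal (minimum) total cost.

500

One minimum-cost allocation:
  Gary to Lodi: 30 × 1 = 30
  Waco to Macon: 20 × 1 = 20
  Waco to Lodi: 50 × 9 = 450
Total = 30 + 20 + 450 = 500.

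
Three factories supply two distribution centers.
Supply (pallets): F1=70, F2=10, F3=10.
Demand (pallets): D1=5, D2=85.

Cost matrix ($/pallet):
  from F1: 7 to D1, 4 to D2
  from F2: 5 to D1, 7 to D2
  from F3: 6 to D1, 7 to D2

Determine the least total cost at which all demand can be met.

A cheapest plan:
  F1 to D2: 70 pallets
  F2 to D1: 5 pallets
  F2 to D2: 5 pallets
  F3 to D2: 10 pallets
Total cost = $410.
(Supply check: F1 ships 70; F2 ships 10; F3 ships 10.)

410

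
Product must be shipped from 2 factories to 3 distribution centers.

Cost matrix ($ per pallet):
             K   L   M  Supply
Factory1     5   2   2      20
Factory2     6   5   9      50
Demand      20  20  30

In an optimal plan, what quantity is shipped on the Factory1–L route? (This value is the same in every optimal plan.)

0

The minimum-cost plan:
  Factory1 to M: 20 × $2 = $40
  Factory2 to K: 20 × $6 = $120
  Factory2 to L: 20 × $5 = $100
  Factory2 to M: 10 × $9 = $90
Total cost = $350.
The route Factory1→L is not used.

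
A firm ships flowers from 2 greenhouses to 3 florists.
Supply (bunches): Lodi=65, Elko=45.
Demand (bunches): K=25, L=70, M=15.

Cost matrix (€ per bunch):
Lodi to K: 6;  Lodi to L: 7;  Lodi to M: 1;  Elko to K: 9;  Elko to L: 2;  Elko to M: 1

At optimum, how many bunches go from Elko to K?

0

The minimum-cost plan:
  Lodi to K: 25 × €6 = €150
  Lodi to L: 25 × €7 = €175
  Lodi to M: 15 × €1 = €15
  Elko to L: 45 × €2 = €90
Total cost = €430.
The route Elko→K is not used.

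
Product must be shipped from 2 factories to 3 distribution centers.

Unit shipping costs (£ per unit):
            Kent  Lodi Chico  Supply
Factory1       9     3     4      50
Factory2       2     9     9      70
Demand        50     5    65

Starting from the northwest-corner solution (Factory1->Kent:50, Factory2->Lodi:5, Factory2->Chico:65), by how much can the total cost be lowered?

Current plan cost = 50·9 + 5·9 + 65·9 = £1080.
Optimal plan:
  Factory1->Lodi: 5 × £3 = £15
  Factory1->Chico: 45 × £4 = £180
  Factory2->Kent: 50 × £2 = £100
  Factory2->Chico: 20 × £9 = £180
Optimal cost = £475.
Saving = 1080 − 475 = £605.

605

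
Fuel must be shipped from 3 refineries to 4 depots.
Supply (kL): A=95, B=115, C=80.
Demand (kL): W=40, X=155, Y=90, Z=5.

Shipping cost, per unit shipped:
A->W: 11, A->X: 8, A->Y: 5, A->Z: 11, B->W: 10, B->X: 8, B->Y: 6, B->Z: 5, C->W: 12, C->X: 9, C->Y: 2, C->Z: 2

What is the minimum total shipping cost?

Optimal allocation:
  A->X: 85 kL
  A->Y: 10 kL
  B->W: 40 kL
  B->X: 70 kL
  B->Z: 5 kL
  C->Y: 80 kL
Total cost = 1875.
(Supply check: A ships 95; B ships 115; C ships 80.)

1875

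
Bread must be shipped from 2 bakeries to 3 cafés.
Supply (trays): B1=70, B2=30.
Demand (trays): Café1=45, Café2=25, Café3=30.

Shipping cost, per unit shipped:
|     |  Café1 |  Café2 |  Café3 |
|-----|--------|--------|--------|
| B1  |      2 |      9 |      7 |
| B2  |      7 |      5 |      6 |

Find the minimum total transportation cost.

One minimum-cost allocation:
  B1→Café1: 45 × 2 = 90
  B1→Café3: 25 × 7 = 175
  B2→Café2: 25 × 5 = 125
  B2→Café3: 5 × 6 = 30
Total = 90 + 175 + 125 + 30 = 420.

420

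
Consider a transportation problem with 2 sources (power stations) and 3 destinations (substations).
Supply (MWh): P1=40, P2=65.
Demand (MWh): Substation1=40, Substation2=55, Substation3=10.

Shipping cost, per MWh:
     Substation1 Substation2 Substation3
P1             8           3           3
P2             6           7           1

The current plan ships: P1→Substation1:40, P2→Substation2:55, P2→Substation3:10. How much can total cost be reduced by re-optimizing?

240

Current plan cost = 40·8 + 55·7 + 10·1 = 715.
Optimal plan:
  P1->Substation2: 40 × 3 = 120
  P2->Substation1: 40 × 6 = 240
  P2->Substation2: 15 × 7 = 105
  P2->Substation3: 10 × 1 = 10
Optimal cost = 475.
Saving = 715 − 475 = 240.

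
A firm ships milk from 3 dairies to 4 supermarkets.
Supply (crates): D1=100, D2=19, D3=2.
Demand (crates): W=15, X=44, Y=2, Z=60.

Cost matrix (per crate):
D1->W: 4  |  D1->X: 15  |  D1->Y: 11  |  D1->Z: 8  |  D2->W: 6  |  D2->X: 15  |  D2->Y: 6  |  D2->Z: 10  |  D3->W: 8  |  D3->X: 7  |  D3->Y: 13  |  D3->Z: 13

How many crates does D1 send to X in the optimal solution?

Solving gives:
  D1–W: 15 × 4 = 60
  D1–X: 25 × 15 = 375
  D1–Z: 60 × 8 = 480
  D2–X: 17 × 15 = 255
  D2–Y: 2 × 6 = 12
  D3–X: 2 × 7 = 14
Total cost = 1196.
So D1→X carries 25 crates.

25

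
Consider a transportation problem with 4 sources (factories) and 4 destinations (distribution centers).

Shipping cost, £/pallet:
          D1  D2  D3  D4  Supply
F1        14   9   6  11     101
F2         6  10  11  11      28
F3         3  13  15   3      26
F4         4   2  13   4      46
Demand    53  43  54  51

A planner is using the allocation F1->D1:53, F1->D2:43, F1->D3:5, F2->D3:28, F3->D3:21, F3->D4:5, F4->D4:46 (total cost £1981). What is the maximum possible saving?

Current plan cost = 53·14 + 43·9 + 5·6 + 28·11 + 21·15 + 5·3 + 46·4 = £1981.
Optimal plan:
  F1->D3: 54 × £6 = £324
  F1->D4: 47 × £11 = £517
  F2->D1: 28 × £6 = £168
  F3->D1: 25 × £3 = £75
  F3->D4: 1 × £3 = £3
  F4->D2: 43 × £2 = £86
  F4->D4: 3 × £4 = £12
Optimal cost = £1185.
Saving = 1981 − 1185 = £796.

796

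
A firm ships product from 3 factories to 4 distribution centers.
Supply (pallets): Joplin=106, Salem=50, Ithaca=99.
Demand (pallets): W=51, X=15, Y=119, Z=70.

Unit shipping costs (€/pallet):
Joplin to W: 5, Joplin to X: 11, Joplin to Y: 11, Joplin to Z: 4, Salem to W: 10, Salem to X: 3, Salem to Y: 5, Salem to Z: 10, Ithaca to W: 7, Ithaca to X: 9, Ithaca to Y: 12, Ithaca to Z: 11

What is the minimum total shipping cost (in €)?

One minimum-cost allocation:
  Joplin->W: 36 pallets
  Joplin->Z: 70 pallets
  Salem->Y: 50 pallets
  Ithaca->W: 15 pallets
  Ithaca->X: 15 pallets
  Ithaca->Y: 69 pallets
Total cost = €1778.

1778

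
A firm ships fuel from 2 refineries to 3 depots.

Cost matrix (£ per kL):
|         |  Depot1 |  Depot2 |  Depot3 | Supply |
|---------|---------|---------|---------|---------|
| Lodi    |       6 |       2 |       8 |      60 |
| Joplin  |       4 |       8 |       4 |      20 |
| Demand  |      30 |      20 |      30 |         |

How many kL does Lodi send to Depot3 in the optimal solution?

10

Optimal shipments:
  Lodi→Depot1: 30 × £6 = £180
  Lodi→Depot2: 20 × £2 = £40
  Lodi→Depot3: 10 × £8 = £80
  Joplin→Depot3: 20 × £4 = £80
Total cost = £380.
So Lodi→Depot3 carries 10 kL.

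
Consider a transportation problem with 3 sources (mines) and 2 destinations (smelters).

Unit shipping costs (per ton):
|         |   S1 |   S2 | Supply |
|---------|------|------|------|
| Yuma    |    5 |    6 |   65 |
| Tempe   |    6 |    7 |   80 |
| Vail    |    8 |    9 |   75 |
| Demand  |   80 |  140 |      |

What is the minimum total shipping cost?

One minimum-cost allocation:
  Yuma→S1: 65 × 5 = 325
  Tempe→S1: 15 × 6 = 90
  Tempe→S2: 65 × 7 = 455
  Vail→S2: 75 × 9 = 675
Total = 325 + 90 + 455 + 675 = 1545.
(Supply check: Yuma ships 65; Tempe ships 80; Vail ships 75.)

1545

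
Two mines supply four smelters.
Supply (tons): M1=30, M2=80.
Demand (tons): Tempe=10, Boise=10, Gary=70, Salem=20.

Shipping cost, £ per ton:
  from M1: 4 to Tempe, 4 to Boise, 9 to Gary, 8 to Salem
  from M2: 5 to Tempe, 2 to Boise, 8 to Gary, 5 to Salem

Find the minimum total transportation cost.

740

An optimal shipping plan:
  M1→Tempe: 10 × £4 = £40
  M1→Gary: 20 × £9 = £180
  M2→Boise: 10 × £2 = £20
  M2→Gary: 50 × £8 = £400
  M2→Salem: 20 × £5 = £100
Total = 40 + 180 + 20 + 400 + 100 = £740.
(Supply check: M1 ships 30; M2 ships 80.)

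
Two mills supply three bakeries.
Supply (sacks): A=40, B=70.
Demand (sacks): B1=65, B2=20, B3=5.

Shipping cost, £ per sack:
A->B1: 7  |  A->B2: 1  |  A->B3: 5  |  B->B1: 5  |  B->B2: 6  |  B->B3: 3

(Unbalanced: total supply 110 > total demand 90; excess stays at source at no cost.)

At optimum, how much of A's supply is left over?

20

An optimal plan:
  A–B2: 20 sacks
  B–B1: 65 sacks
  B–B3: 5 sacks
Total cost = £360.
A ships 20 of its 40, leaving 20.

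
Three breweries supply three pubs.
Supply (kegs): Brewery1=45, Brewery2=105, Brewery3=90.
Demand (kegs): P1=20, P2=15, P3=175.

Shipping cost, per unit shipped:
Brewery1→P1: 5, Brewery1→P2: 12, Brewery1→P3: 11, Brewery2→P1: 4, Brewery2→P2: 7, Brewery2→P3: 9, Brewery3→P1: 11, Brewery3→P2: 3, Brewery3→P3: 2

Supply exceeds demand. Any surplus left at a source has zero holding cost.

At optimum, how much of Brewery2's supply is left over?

An optimal plan:
  Brewery1→P1: 15 × 5 = 75
  Brewery2→P1: 5 × 4 = 20
  Brewery2→P2: 15 × 7 = 105
  Brewery2→P3: 85 × 9 = 765
  Brewery3→P3: 90 × 2 = 180
Total cost = 1145.
Brewery2 ships 105 of its 105, leaving 0.

0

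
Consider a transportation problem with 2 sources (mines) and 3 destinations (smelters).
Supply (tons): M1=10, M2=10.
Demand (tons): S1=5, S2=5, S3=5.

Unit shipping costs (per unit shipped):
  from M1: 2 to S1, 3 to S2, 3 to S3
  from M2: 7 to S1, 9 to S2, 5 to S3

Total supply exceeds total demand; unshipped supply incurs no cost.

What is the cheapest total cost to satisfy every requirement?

50

An optimal shipping plan:
  M1 to S1: 5 × 2 = 10
  M1 to S2: 5 × 3 = 15
  M2 to S3: 5 × 5 = 25
Total = 10 + 15 + 25 = 50.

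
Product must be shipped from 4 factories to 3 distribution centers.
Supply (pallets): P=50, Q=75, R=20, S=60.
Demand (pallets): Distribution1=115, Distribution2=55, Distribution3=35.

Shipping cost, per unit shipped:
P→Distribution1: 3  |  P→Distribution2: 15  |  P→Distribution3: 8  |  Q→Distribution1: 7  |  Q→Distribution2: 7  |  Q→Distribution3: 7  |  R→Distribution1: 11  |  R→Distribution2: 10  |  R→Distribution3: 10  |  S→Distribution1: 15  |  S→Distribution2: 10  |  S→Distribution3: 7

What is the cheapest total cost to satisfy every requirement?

1370

Optimal allocation:
  P->Distribution1: 50 pallets
  Q->Distribution1: 65 pallets
  Q->Distribution2: 10 pallets
  R->Distribution2: 20 pallets
  S->Distribution2: 25 pallets
  S->Distribution3: 35 pallets
Total cost = 1370.
(Supply check: P ships 50; Q ships 75; R ships 20; S ships 60.)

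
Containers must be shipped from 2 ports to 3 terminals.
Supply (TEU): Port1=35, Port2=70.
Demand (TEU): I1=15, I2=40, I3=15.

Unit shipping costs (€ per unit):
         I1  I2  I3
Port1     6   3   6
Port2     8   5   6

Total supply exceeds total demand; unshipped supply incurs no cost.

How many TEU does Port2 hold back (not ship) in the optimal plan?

35

Minimum-cost shipments:
  Port1–I2: 35 × €3 = €105
  Port2–I1: 15 × €8 = €120
  Port2–I2: 5 × €5 = €25
  Port2–I3: 15 × €6 = €90
Total cost = €340.
Port2 ships 35 of its 70, leaving 35.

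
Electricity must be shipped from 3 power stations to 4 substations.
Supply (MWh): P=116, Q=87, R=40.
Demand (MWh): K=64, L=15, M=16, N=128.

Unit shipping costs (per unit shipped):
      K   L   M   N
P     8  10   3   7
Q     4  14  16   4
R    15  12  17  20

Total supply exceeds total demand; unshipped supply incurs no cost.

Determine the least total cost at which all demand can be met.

1351

One minimum-cost allocation:
  P→M: 16 × 3 = 48
  P→N: 100 × 7 = 700
  Q→K: 59 × 4 = 236
  Q→N: 28 × 4 = 112
  R→K: 5 × 15 = 75
  R→L: 15 × 12 = 180
Total = 48 + 700 + 236 + 112 + 75 + 180 = 1351.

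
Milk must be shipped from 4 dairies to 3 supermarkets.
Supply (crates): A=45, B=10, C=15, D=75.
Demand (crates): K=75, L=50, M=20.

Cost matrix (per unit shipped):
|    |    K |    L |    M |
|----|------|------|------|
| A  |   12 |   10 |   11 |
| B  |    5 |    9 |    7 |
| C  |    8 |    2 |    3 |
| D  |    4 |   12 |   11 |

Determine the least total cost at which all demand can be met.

One minimum-cost allocation:
  A→L: 45 × 10 = 450
  B→M: 10 × 7 = 70
  C→L: 5 × 2 = 10
  C→M: 10 × 3 = 30
  D→K: 75 × 4 = 300
Total = 450 + 70 + 10 + 30 + 300 = 860.

860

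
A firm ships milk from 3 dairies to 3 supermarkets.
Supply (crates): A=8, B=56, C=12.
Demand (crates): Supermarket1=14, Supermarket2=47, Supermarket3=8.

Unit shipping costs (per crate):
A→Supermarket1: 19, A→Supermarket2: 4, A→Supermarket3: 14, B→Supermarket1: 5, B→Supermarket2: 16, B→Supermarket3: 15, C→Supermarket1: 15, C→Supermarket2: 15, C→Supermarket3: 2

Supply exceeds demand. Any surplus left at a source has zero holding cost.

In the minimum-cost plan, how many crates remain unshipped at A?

An optimal plan:
  A–Supermarket2: 8 × 4 = 32
  B–Supermarket1: 14 × 5 = 70
  B–Supermarket2: 35 × 16 = 560
  C–Supermarket2: 4 × 15 = 60
  C–Supermarket3: 8 × 2 = 16
Total cost = 738.
A ships 8 of its 8, leaving 0.

0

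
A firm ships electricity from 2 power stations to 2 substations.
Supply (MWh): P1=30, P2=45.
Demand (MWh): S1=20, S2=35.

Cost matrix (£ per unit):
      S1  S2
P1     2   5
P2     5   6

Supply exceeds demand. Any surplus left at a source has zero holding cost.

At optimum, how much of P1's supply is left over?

0

Minimum-cost shipments:
  P1→S1: 20 × £2 = £40
  P1→S2: 10 × £5 = £50
  P2→S2: 25 × £6 = £150
Total cost = £240.
P1 ships 30 of its 30, leaving 0.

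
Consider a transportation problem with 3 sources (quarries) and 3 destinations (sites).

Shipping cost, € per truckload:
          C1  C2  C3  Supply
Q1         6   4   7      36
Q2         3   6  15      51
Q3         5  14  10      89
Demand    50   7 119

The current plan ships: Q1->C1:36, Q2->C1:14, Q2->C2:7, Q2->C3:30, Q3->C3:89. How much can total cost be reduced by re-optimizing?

360

Current plan cost = 36·6 + 14·3 + 7·6 + 30·15 + 89·10 = €1640.
Optimal plan:
  Q1->C2: 6 × €4 = €24
  Q1->C3: 30 × €7 = €210
  Q2->C1: 50 × €3 = €150
  Q2->C2: 1 × €6 = €6
  Q3->C3: 89 × €10 = €890
Optimal cost = €1280.
Saving = 1640 − 1280 = €360.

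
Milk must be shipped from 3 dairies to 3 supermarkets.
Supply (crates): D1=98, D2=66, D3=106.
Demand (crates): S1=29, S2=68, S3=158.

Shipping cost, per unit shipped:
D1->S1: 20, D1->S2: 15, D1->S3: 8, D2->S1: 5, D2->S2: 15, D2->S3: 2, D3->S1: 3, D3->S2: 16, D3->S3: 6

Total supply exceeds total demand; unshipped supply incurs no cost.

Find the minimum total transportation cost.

A cheapest plan:
  D1 to S2: 68 × 15 = 1020
  D1 to S3: 15 × 8 = 120
  D2 to S3: 66 × 2 = 132
  D3 to S1: 29 × 3 = 87
  D3 to S3: 77 × 6 = 462
Total = 1020 + 120 + 132 + 87 + 462 = 1821.

1821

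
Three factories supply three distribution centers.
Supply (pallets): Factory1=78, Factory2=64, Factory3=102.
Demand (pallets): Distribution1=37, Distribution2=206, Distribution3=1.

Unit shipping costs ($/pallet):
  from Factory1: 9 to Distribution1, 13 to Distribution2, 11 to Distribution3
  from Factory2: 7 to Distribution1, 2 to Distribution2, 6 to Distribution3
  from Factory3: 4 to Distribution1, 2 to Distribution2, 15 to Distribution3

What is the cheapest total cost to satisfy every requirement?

1196

One minimum-cost allocation:
  Factory1->Distribution1: 37 × $9 = $333
  Factory1->Distribution2: 40 × $13 = $520
  Factory1->Distribution3: 1 × $11 = $11
  Factory2->Distribution2: 64 × $2 = $128
  Factory3->Distribution2: 102 × $2 = $204
Total = 333 + 520 + 11 + 128 + 204 = $1196.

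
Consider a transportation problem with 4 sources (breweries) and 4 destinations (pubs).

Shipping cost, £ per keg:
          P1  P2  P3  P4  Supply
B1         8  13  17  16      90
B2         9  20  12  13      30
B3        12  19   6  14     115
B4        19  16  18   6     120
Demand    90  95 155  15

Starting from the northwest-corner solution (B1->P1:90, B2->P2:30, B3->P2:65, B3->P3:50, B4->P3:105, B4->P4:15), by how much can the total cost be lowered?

Current plan cost = 90·8 + 30·20 + 65·19 + 50·6 + 105·18 + 15·6 = £4835.
Optimal plan:
  B1->P1: 90 kegs
  B2->P3: 30 kegs
  B3->P3: 115 kegs
  B4->P2: 95 kegs
  B4->P3: 10 kegs
  B4->P4: 15 kegs
Optimal cost = £3560.
Saving = 4835 − 3560 = £1275.

1275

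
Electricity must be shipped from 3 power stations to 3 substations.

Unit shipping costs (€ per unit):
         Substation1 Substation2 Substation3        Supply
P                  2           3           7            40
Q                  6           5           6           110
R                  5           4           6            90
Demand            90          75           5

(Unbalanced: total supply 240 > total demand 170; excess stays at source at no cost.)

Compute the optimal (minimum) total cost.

695

A cheapest plan:
  P–Substation1: 40 × €2 = €80
  Q–Substation2: 35 × €5 = €175
  Q–Substation3: 5 × €6 = €30
  R–Substation1: 50 × €5 = €250
  R–Substation2: 40 × €4 = €160
Total = 80 + 175 + 30 + 250 + 160 = €695.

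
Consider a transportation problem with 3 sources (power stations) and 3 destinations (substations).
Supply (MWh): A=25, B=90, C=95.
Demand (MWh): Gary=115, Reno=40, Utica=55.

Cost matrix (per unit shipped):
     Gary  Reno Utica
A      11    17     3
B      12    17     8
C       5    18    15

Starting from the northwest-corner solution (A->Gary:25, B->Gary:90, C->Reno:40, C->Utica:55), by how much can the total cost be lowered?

Current plan cost = 25·11 + 90·12 + 40·18 + 55·15 = 2900.
Optimal plan:
  A to Utica: 25 × 3 = 75
  B to Gary: 20 × 12 = 240
  B to Reno: 40 × 17 = 680
  B to Utica: 30 × 8 = 240
  C to Gary: 95 × 5 = 475
Optimal cost = 1710.
Saving = 2900 − 1710 = 1190.

1190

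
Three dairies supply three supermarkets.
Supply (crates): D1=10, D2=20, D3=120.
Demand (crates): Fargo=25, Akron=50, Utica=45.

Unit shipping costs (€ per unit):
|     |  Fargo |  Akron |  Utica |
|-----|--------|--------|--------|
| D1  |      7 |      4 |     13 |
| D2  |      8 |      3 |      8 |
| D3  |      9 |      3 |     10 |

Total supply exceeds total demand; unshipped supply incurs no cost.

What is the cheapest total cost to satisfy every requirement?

A cheapest plan:
  D1→Fargo: 10 × €7 = €70
  D2→Utica: 20 × €8 = €160
  D3→Fargo: 15 × €9 = €135
  D3→Akron: 50 × €3 = €150
  D3→Utica: 25 × €10 = €250
Total = 70 + 160 + 135 + 150 + 250 = €765.

765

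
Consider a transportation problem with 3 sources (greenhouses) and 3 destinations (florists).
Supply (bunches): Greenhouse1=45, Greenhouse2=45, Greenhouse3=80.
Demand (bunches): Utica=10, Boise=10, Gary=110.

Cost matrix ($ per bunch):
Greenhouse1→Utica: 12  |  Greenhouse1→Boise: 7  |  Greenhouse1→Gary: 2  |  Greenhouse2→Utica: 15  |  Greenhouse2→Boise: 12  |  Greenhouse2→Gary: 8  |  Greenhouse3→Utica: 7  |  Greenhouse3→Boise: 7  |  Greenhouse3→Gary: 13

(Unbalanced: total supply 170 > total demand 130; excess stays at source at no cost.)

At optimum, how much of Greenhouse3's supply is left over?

Minimum-cost shipments:
  Greenhouse1–Gary: 45 × $2 = $90
  Greenhouse2–Gary: 45 × $8 = $360
  Greenhouse3–Utica: 10 × $7 = $70
  Greenhouse3–Boise: 10 × $7 = $70
  Greenhouse3–Gary: 20 × $13 = $260
Total cost = $850.
Greenhouse3 ships 40 of its 80, leaving 40.

40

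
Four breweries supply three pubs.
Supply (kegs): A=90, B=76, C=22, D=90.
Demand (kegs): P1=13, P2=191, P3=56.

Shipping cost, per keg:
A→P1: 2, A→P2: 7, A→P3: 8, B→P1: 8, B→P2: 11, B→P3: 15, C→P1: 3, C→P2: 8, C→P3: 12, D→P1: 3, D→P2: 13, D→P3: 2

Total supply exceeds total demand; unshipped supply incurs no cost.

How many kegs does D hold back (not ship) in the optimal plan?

18

Minimum-cost shipments:
  A->P2: 90 × 7 = 630
  B->P2: 76 × 11 = 836
  C->P2: 22 × 8 = 176
  D->P1: 13 × 3 = 39
  D->P2: 3 × 13 = 39
  D->P3: 56 × 2 = 112
Total cost = 1832.
D ships 72 of its 90, leaving 18.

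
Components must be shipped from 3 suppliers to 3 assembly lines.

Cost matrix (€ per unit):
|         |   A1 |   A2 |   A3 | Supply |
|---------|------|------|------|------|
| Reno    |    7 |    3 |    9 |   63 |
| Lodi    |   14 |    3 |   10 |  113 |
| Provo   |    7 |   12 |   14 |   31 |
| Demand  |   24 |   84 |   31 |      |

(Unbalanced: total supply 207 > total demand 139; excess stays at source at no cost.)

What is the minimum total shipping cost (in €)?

699

An optimal shipping plan:
  Reno→A2: 32 batches
  Reno→A3: 31 batches
  Lodi→A2: 52 batches
  Provo→A1: 24 batches
Total cost = €699.
(Supply check: Reno ships 63; Lodi ships 52; Provo ships 24.)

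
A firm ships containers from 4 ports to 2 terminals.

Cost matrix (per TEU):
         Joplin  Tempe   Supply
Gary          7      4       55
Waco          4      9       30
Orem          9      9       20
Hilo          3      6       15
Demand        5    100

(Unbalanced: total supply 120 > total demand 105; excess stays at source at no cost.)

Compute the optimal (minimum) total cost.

Optimal allocation:
  Gary->Tempe: 55 × 4 = 220
  Waco->Joplin: 5 × 4 = 20
  Waco->Tempe: 25 × 9 = 225
  Orem->Tempe: 5 × 9 = 45
  Hilo->Tempe: 15 × 6 = 90
Total = 220 + 20 + 225 + 45 + 90 = 600.

600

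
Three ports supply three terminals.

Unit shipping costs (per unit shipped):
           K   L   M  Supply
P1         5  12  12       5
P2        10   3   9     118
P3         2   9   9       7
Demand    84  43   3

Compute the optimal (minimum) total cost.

A cheapest plan:
  P1 to K: 5 × 5 = 25
  P2 to K: 72 × 10 = 720
  P2 to L: 43 × 3 = 129
  P2 to M: 3 × 9 = 27
  P3 to K: 7 × 2 = 14
Total = 25 + 720 + 129 + 27 + 14 = 915.

915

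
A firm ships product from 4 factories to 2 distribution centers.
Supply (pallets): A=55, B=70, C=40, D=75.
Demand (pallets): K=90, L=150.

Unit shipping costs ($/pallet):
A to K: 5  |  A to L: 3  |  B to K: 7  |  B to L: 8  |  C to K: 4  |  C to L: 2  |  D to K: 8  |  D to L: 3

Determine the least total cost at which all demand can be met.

1000

Optimal allocation:
  A->K: 20 pallets
  A->L: 35 pallets
  B->K: 70 pallets
  C->L: 40 pallets
  D->L: 75 pallets
Total cost = $1000.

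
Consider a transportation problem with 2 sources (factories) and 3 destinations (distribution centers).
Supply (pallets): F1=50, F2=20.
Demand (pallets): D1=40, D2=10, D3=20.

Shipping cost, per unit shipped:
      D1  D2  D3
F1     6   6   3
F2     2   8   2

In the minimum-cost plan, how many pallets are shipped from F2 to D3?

Optimal shipments:
  F1→D1: 20 × 6 = 120
  F1→D2: 10 × 6 = 60
  F1→D3: 20 × 3 = 60
  F2→D1: 20 × 2 = 40
Total cost = 280.
The route F2→D3 is not used.

0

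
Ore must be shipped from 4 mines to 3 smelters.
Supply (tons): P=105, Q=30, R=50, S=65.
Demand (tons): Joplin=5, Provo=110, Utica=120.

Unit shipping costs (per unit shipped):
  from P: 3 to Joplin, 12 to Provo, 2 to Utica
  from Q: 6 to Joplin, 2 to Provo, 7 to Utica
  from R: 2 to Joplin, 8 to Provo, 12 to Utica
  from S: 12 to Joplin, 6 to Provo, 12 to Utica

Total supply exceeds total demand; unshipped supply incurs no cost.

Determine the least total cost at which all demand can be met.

Optimal allocation:
  P→Utica: 105 × 2 = 210
  Q→Provo: 30 × 2 = 60
  R→Joplin: 5 × 2 = 10
  R→Provo: 15 × 8 = 120
  R→Utica: 15 × 12 = 180
  S→Provo: 65 × 6 = 390
Total = 210 + 60 + 10 + 120 + 180 + 390 = 970.
(Supply check: P ships 105; Q ships 30; R ships 35; S ships 65.)

970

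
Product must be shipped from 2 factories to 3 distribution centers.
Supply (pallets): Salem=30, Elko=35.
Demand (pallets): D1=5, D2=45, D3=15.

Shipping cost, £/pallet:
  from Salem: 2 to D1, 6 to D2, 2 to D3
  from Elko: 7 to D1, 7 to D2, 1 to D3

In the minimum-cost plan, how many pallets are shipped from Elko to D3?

15

Solving gives:
  Salem to D1: 5 pallets
  Salem to D2: 25 pallets
  Elko to D2: 20 pallets
  Elko to D3: 15 pallets
Total cost = £315.
So Elko→D3 carries 15 pallets.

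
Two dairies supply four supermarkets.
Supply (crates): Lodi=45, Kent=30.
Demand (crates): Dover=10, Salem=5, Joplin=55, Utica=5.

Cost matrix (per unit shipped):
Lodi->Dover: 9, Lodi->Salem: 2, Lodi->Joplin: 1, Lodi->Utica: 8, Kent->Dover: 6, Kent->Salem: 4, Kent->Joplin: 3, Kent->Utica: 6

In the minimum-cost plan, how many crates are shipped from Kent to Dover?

Solving gives:
  Lodi to Salem: 5 × 2 = 10
  Lodi to Joplin: 40 × 1 = 40
  Kent to Dover: 10 × 6 = 60
  Kent to Joplin: 15 × 3 = 45
  Kent to Utica: 5 × 6 = 30
Total cost = 185.
So Kent→Dover carries 10 crates.

10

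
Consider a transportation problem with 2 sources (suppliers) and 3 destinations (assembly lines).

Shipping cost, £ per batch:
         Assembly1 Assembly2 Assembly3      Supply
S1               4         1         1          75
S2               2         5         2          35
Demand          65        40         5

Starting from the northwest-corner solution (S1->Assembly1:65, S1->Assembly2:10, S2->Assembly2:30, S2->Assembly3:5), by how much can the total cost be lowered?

195

Current plan cost = 65·4 + 10·1 + 30·5 + 5·2 = £430.
Optimal plan:
  S1 to Assembly1: 30 batches
  S1 to Assembly2: 40 batches
  S1 to Assembly3: 5 batches
  S2 to Assembly1: 35 batches
Optimal cost = £235.
Saving = 430 − 235 = £195.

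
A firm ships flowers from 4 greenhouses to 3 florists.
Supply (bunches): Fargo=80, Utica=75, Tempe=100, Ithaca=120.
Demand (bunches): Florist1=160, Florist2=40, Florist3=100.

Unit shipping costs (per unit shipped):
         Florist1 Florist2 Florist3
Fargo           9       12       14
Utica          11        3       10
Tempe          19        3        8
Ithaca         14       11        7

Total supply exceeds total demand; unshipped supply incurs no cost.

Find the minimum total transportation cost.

A cheapest plan:
  Fargo→Florist1: 80 × 9 = 720
  Utica→Florist1: 75 × 11 = 825
  Tempe→Florist2: 40 × 3 = 120
  Ithaca→Florist1: 5 × 14 = 70
  Ithaca→Florist3: 100 × 7 = 700
Total = 720 + 825 + 120 + 70 + 700 = 2435.

2435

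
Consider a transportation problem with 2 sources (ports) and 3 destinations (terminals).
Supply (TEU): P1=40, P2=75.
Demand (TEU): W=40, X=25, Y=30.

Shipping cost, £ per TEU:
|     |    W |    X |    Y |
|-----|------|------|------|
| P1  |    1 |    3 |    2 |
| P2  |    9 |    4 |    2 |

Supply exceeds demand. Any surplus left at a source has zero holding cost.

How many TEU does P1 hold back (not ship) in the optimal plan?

Minimum-cost shipments:
  P1–W: 40 × £1 = £40
  P2–X: 25 × £4 = £100
  P2–Y: 30 × £2 = £60
Total cost = £200.
P1 ships 40 of its 40, leaving 0.

0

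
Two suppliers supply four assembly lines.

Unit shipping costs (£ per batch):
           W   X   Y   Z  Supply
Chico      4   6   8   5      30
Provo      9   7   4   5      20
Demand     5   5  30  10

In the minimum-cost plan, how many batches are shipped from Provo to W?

0

Solving gives:
  Chico->W: 5 × £4 = £20
  Chico->X: 5 × £6 = £30
  Chico->Y: 10 × £8 = £80
  Chico->Z: 10 × £5 = £50
  Provo->Y: 20 × £4 = £80
Total cost = £260.
The route Provo→W is not used.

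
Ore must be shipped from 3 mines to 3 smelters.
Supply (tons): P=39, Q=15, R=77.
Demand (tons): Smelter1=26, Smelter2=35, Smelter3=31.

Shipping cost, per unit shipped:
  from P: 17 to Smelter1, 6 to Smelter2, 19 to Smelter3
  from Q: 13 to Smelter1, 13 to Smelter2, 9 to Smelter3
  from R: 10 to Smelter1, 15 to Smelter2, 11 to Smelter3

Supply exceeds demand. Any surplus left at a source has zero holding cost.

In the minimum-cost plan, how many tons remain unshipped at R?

Minimum-cost shipments:
  P->Smelter2: 35 × 6 = 210
  Q->Smelter3: 15 × 9 = 135
  R->Smelter1: 26 × 10 = 260
  R->Smelter3: 16 × 11 = 176
Total cost = 781.
R ships 42 of its 77, leaving 35.

35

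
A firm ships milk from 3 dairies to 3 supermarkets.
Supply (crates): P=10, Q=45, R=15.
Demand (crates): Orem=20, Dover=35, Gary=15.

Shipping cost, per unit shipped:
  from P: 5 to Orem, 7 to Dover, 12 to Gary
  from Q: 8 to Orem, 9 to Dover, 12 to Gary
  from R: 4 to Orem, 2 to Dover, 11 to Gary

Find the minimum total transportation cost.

An optimal shipping plan:
  P to Orem: 10 crates
  Q to Orem: 10 crates
  Q to Dover: 20 crates
  Q to Gary: 15 crates
  R to Dover: 15 crates
Total cost = 520.

520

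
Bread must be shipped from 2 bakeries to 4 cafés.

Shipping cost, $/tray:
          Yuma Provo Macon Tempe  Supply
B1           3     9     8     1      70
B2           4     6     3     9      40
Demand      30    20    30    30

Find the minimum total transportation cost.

360

An optimal shipping plan:
  B1→Yuma: 30 trays
  B1→Provo: 10 trays
  B1→Tempe: 30 trays
  B2→Provo: 10 trays
  B2→Macon: 30 trays
Total cost = $360.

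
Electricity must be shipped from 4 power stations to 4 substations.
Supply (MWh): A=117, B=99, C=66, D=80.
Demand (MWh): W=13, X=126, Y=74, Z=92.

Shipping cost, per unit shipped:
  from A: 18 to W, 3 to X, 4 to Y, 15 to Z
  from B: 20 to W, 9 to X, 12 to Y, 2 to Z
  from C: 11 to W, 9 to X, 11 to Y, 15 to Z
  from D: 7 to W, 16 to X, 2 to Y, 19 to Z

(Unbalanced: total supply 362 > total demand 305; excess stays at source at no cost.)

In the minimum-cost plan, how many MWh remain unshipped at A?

Minimum-cost shipments:
  A to X: 117 MWh
  B to X: 7 MWh
  B to Z: 92 MWh
  C to W: 7 MWh
  C to X: 2 MWh
  D to W: 6 MWh
  D to Y: 74 MWh
Total cost = 883.
A ships 117 of its 117, leaving 0.

0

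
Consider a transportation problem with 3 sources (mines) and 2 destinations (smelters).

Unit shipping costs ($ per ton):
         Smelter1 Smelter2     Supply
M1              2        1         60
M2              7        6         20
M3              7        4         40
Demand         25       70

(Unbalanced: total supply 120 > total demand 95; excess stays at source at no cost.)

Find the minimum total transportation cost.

225

One minimum-cost allocation:
  M1 to Smelter1: 25 × $2 = $50
  M1 to Smelter2: 35 × $1 = $35
  M3 to Smelter2: 35 × $4 = $140
Total = 50 + 35 + 140 = $225.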